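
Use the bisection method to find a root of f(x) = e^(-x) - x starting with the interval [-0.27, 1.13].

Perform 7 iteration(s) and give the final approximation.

f(x) = e^(-x) - x
Initial interval: [-0.27, 1.13]

Iteration 1:
  c_1 = (-0.270000 + 1.130000)/2 = 0.430000
  f(c_1) = f(0.430000) = 0.220509
  f(a) × f(c) ≥ 0, new interval: [0.430000, 1.130000]
Iteration 2:
  c_2 = (0.430000 + 1.130000)/2 = 0.780000
  f(c_2) = f(0.780000) = -0.321594
  f(a) × f(c) < 0, new interval: [0.430000, 0.780000]
Iteration 3:
  c_3 = (0.430000 + 0.780000)/2 = 0.605000
  f(c_3) = f(0.605000) = -0.058926
  f(a) × f(c) < 0, new interval: [0.430000, 0.605000]
Iteration 4:
  c_4 = (0.430000 + 0.605000)/2 = 0.517500
  f(c_4) = f(0.517500) = 0.078509
  f(a) × f(c) ≥ 0, new interval: [0.517500, 0.605000]
Iteration 5:
  c_5 = (0.517500 + 0.605000)/2 = 0.561250
  f(c_5) = f(0.561250) = 0.009245
  f(a) × f(c) ≥ 0, new interval: [0.561250, 0.605000]
Iteration 6:
  c_6 = (0.561250 + 0.605000)/2 = 0.583125
  f(c_6) = f(0.583125) = -0.024974
  f(a) × f(c) < 0, new interval: [0.561250, 0.583125]
Iteration 7:
  c_7 = (0.561250 + 0.583125)/2 = 0.572188
  f(c_7) = f(0.572188) = -0.007898
  f(a) × f(c) < 0, new interval: [0.561250, 0.572188]

After 7 iteration(s), the approximation is c_7 = 0.572188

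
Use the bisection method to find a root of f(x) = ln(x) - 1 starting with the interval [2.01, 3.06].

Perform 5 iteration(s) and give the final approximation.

f(x) = ln(x) - 1
Initial interval: [2.01, 3.06]

Iteration 1:
  c_1 = (2.010000 + 3.060000)/2 = 2.535000
  f(c_1) = f(2.535000) = -0.069806
  f(a) × f(c) ≥ 0, new interval: [2.535000, 3.060000]
Iteration 2:
  c_2 = (2.535000 + 3.060000)/2 = 2.797500
  f(c_2) = f(2.797500) = 0.028726
  f(a) × f(c) < 0, new interval: [2.535000, 2.797500]
Iteration 3:
  c_3 = (2.535000 + 2.797500)/2 = 2.666250
  f(c_3) = f(2.666250) = -0.019327
  f(a) × f(c) ≥ 0, new interval: [2.666250, 2.797500]
Iteration 4:
  c_4 = (2.666250 + 2.797500)/2 = 2.731875
  f(c_4) = f(2.731875) = 0.004988
  f(a) × f(c) < 0, new interval: [2.666250, 2.731875]
Iteration 5:
  c_5 = (2.666250 + 2.731875)/2 = 2.699063
  f(c_5) = f(2.699063) = -0.007096
  f(a) × f(c) ≥ 0, new interval: [2.699063, 2.731875]

After 5 iteration(s), the approximation is c_5 = 2.699063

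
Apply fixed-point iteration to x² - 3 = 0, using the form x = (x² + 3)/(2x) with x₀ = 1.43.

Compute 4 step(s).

Equation: x² - 3 = 0
Fixed-point form: x = (x² + 3)/(2x)
x₀ = 1.43

x_1 = g(1.430000) = 1.763951
x_2 = g(1.763951) = 1.732339
x_3 = g(1.732339) = 1.732051
x_4 = g(1.732051) = 1.732051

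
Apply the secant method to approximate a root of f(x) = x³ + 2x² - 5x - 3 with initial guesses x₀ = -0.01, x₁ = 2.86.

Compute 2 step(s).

f(x) = x³ + 2x² - 5x - 3
x₀ = -0.01, x₁ = 2.86

Secant formula: x_{n+1} = x_n - f(x_n)(x_n - x_{n-1})/(f(x_n) - f(x_{n-1}))

Iteration 1:
  f(-0.010000) = -2.949801
  f(2.860000) = 22.452856
  x_2 = 2.860000 - 22.452856×(2.860000 - (-0.010000))/(22.452856 - (-2.949801))
       = 0.323269
Iteration 2:
  f(2.860000) = 22.452856
  f(0.323269) = -4.373558
  x_3 = 0.323269 - (-4.373558)×(0.323269 - 2.860000)/(-4.373558 - 22.452856)
       = 0.736837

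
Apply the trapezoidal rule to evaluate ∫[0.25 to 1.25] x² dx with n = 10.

f(x) = x²
a = 0.25, b = 1.25, n = 10
h = (b - a)/n = 0.100000

Trapezoidal rule: (h/2)[f(x₀) + 2f(x₁) + 2f(x₂) + ... + f(xₙ)]

x_0 = 0.2500, f(x_0) = 0.062500, coefficient = 1
x_1 = 0.3500, f(x_1) = 0.122500, coefficient = 2
x_2 = 0.4500, f(x_2) = 0.202500, coefficient = 2
x_3 = 0.5500, f(x_3) = 0.302500, coefficient = 2
x_4 = 0.6500, f(x_4) = 0.422500, coefficient = 2
x_5 = 0.7500, f(x_5) = 0.562500, coefficient = 2
x_6 = 0.8500, f(x_6) = 0.722500, coefficient = 2
x_7 = 0.9500, f(x_7) = 0.902500, coefficient = 2
x_8 = 1.0500, f(x_8) = 1.102500, coefficient = 2
x_9 = 1.1500, f(x_9) = 1.322500, coefficient = 2
x_10 = 1.2500, f(x_10) = 1.562500, coefficient = 1

I ≈ (0.100000/2) × 12.950000 = 0.647500
Exact value: 0.645833
Error: 0.001667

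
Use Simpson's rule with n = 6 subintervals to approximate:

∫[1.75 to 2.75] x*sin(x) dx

f(x) = x*sin(x)
a = 1.75, b = 2.75, n = 6
h = (b - a)/n = 0.166667

Simpson's rule: (h/3)[f(x₀) + 4f(x₁) + 2f(x₂) + ... + f(xₙ)]

x_0 = 1.7500, f(x_0) = 1.721975, coefficient = 1
x_1 = 1.9167, f(x_1) = 1.803163, coefficient = 4
x_2 = 2.0833, f(x_2) = 1.815632, coefficient = 2
x_3 = 2.2500, f(x_3) = 1.750665, coefficient = 4
x_4 = 2.4167, f(x_4) = 1.602443, coefficient = 2
x_5 = 2.5833, f(x_5) = 1.368419, coefficient = 4
x_6 = 2.7500, f(x_6) = 1.049568, coefficient = 1

I ≈ (0.166667/3) × 29.296681 = 1.627593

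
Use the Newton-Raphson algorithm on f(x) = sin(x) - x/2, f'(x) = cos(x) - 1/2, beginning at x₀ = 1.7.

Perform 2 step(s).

f(x) = sin(x) - x/2
f'(x) = cos(x) - 1/2
x₀ = 1.7

Newton-Raphson formula: x_{n+1} = x_n - f(x_n)/f'(x_n)

Iteration 1:
  f(1.700000) = 0.141665
  f'(1.700000) = -0.628844
  x_1 = 1.700000 - 0.141665/(-0.628844) = 1.925278
Iteration 2:
  f(1.925278) = -0.024812
  f'(1.925278) = -0.847104
  x_2 = 1.925278 - (-0.024812)/(-0.847104) = 1.895987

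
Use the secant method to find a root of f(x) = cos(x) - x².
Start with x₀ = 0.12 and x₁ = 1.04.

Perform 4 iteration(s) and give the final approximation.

f(x) = cos(x) - x²
x₀ = 0.12, x₁ = 1.04

Secant formula: x_{n+1} = x_n - f(x_n)(x_n - x_{n-1})/(f(x_n) - f(x_{n-1}))

Iteration 1:
  f(0.120000) = 0.978409
  f(1.040000) = -0.575380
  x_2 = 1.040000 - (-0.575380)×(1.040000 - 0.120000)/(-0.575380 - 0.978409)
       = 0.699317
Iteration 2:
  f(1.040000) = -0.575380
  f(0.699317) = 0.276238
  x_3 = 0.699317 - 0.276238×(0.699317 - 1.040000)/(0.276238 - (-0.575380))
       = 0.809824
Iteration 3:
  f(0.699317) = 0.276238
  f(0.809824) = 0.033812
  x_4 = 0.809824 - 0.033812×(0.809824 - 0.699317)/(0.033812 - 0.276238)
       = 0.825236
Iteration 4:
  f(0.809824) = 0.033812
  f(0.825236) = -0.002632
  x_5 = 0.825236 - (-0.002632)×(0.825236 - 0.809824)/(-0.002632 - 0.033812)
       = 0.824123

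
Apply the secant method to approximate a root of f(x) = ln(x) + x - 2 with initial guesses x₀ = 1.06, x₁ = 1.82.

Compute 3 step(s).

f(x) = ln(x) + x - 2
x₀ = 1.06, x₁ = 1.82

Secant formula: x_{n+1} = x_n - f(x_n)(x_n - x_{n-1})/(f(x_n) - f(x_{n-1}))

Iteration 1:
  f(1.060000) = -0.881731
  f(1.820000) = 0.418837
  x_2 = 1.820000 - 0.418837×(1.820000 - 1.060000)/(0.418837 - (-0.881731))
       = 1.575249
Iteration 2:
  f(1.820000) = 0.418837
  f(1.575249) = 0.029662
  x_3 = 1.575249 - 0.029662×(1.575249 - 1.820000)/(0.029662 - 0.418837)
       = 1.556594
Iteration 3:
  f(1.575249) = 0.029662
  f(1.556594) = -0.000905
  x_4 = 1.556594 - (-0.000905)×(1.556594 - 1.575249)/(-0.000905 - 0.029662)
       = 1.557147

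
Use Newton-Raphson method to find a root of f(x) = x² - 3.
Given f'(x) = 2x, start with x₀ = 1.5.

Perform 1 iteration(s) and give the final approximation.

f(x) = x² - 3
f'(x) = 2x
x₀ = 1.5

Newton-Raphson formula: x_{n+1} = x_n - f(x_n)/f'(x_n)

Iteration 1:
  f(1.500000) = -0.750000
  f'(1.500000) = 3.000000
  x_1 = 1.500000 - (-0.750000)/3.000000 = 1.750000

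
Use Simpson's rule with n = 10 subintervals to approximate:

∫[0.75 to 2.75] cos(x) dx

f(x) = cos(x)
a = 0.75, b = 2.75, n = 10
h = (b - a)/n = 0.200000

Simpson's rule: (h/3)[f(x₀) + 4f(x₁) + 2f(x₂) + ... + f(xₙ)]

x_0 = 0.7500, f(x_0) = 0.731689, coefficient = 1
x_1 = 0.9500, f(x_1) = 0.581683, coefficient = 4
x_2 = 1.1500, f(x_2) = 0.408487, coefficient = 2
x_3 = 1.3500, f(x_3) = 0.219007, coefficient = 4
x_4 = 1.5500, f(x_4) = 0.020795, coefficient = 2
x_5 = 1.7500, f(x_5) = -0.178246, coefficient = 4
x_6 = 1.9500, f(x_6) = -0.370181, coefficient = 2
x_7 = 2.1500, f(x_7) = -0.547358, coefficient = 4
x_8 = 2.3500, f(x_8) = -0.702713, coefficient = 2
x_9 = 2.5500, f(x_9) = -0.830054, coefficient = 4
x_10 = 2.7500, f(x_10) = -0.924302, coefficient = 1

I ≈ (0.200000/3) × -4.499707 = -0.299980
Exact value: -0.299978
Error: 0.000003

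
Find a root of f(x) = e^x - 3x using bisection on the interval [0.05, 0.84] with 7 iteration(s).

f(x) = e^x - 3x
Initial interval: [0.05, 0.84]

Iteration 1:
  c_1 = (0.050000 + 0.840000)/2 = 0.445000
  f(c_1) = f(0.445000) = 0.225490
  f(a) × f(c) ≥ 0, new interval: [0.445000, 0.840000]
Iteration 2:
  c_2 = (0.445000 + 0.840000)/2 = 0.642500
  f(c_2) = f(0.642500) = -0.026272
  f(a) × f(c) < 0, new interval: [0.445000, 0.642500]
Iteration 3:
  c_3 = (0.445000 + 0.642500)/2 = 0.543750
  f(c_3) = f(0.543750) = 0.091204
  f(a) × f(c) ≥ 0, new interval: [0.543750, 0.642500]
Iteration 4:
  c_4 = (0.543750 + 0.642500)/2 = 0.593125
  f(c_4) = f(0.593125) = 0.030260
  f(a) × f(c) ≥ 0, new interval: [0.593125, 0.642500]
Iteration 5:
  c_5 = (0.593125 + 0.642500)/2 = 0.617812
  f(c_5) = f(0.617812) = 0.001429
  f(a) × f(c) ≥ 0, new interval: [0.617812, 0.642500]
Iteration 6:
  c_6 = (0.617812 + 0.642500)/2 = 0.630156
  f(c_6) = f(0.630156) = -0.012565
  f(a) × f(c) < 0, new interval: [0.617812, 0.630156]
Iteration 7:
  c_7 = (0.617812 + 0.630156)/2 = 0.623984
  f(c_7) = f(0.623984) = -0.005604
  f(a) × f(c) < 0, new interval: [0.617812, 0.623984]

After 7 iteration(s), the approximation is c_7 = 0.623984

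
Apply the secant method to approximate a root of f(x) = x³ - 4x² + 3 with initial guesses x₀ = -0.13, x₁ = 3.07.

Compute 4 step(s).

f(x) = x³ - 4x² + 3
x₀ = -0.13, x₁ = 3.07

Secant formula: x_{n+1} = x_n - f(x_n)(x_n - x_{n-1})/(f(x_n) - f(x_{n-1}))

Iteration 1:
  f(-0.130000) = 2.930203
  f(3.070000) = -5.765157
  x_2 = 3.070000 - (-5.765157)×(3.070000 - (-0.130000))/(-5.765157 - 2.930203)
       = 0.948351
Iteration 2:
  f(3.070000) = -5.765157
  f(0.948351) = 0.255440
  x_3 = 0.948351 - 0.255440×(0.948351 - 3.070000)/(0.255440 - (-5.765157))
       = 1.038368
Iteration 3:
  f(0.948351) = 0.255440
  f(1.038368) = -0.193253
  x_4 = 1.038368 - (-0.193253)×(1.038368 - 0.948351)/(-0.193253 - 0.255440)
       = 0.999597
Iteration 4:
  f(1.038368) = -0.193253
  f(0.999597) = 0.002014
  x_5 = 0.999597 - 0.002014×(0.999597 - 1.038368)/(0.002014 - (-0.193253))
       = 0.999997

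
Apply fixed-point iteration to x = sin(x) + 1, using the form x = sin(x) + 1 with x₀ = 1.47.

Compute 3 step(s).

Equation: x = sin(x) + 1
Fixed-point form: x = sin(x) + 1
x₀ = 1.47

x_1 = g(1.470000) = 1.994924
x_2 = g(1.994924) = 1.911398
x_3 = g(1.911398) = 1.942554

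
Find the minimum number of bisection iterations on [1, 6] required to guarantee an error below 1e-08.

We need (b-a)/2^n ≤ 1e-08
(6 - 1)/2^n ≤ 1e-08
5/2^n ≤ 1e-08
2^n ≥ 500000000
n ≥ log₂(500000000) = 28.90
n ≥ 29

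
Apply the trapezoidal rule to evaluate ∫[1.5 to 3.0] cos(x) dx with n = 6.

f(x) = cos(x)
a = 1.5, b = 3.0, n = 6
h = (b - a)/n = 0.250000

Trapezoidal rule: (h/2)[f(x₀) + 2f(x₁) + 2f(x₂) + ... + f(xₙ)]

x_0 = 1.5000, f(x_0) = 0.070737, coefficient = 1
x_1 = 1.7500, f(x_1) = -0.178246, coefficient = 2
x_2 = 2.0000, f(x_2) = -0.416147, coefficient = 2
x_3 = 2.2500, f(x_3) = -0.628174, coefficient = 2
x_4 = 2.5000, f(x_4) = -0.801144, coefficient = 2
x_5 = 2.7500, f(x_5) = -0.924302, coefficient = 2
x_6 = 3.0000, f(x_6) = -0.989992, coefficient = 1

I ≈ (0.250000/2) × -6.815280 = -0.851910
Exact value: -0.856375
Error: 0.004465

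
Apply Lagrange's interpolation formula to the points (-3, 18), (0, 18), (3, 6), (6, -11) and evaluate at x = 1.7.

Lagrange interpolation formula:
P(x) = Σ yᵢ × Lᵢ(x)
where Lᵢ(x) = Π_{j≠i} (x - xⱼ)/(xᵢ - xⱼ)

L_0(1.7) = (1.7 - 0)/(-3 - 0) × (1.7 - 3)/(-3 - 3) × (1.7 - 6)/(-3 - 6) = -0.058660
L_1(1.7) = (1.7 - (-3))/(0 - (-3)) × (1.7 - 3)/(0 - 3) × (1.7 - 6)/(0 - 6) = 0.486537
L_2(1.7) = (1.7 - (-3))/(3 - (-3)) × (1.7 - 0)/(3 - 0) × (1.7 - 6)/(3 - 6) = 0.636241
L_3(1.7) = (1.7 - (-3))/(6 - (-3)) × (1.7 - 0)/(6 - 0) × (1.7 - 3)/(6 - 3) = -0.064117

P(1.7) = 18×L_0(1.7) + 18×L_1(1.7) + 6×L_2(1.7) + (-11)×L_3(1.7)
P(1.7) = 12.224512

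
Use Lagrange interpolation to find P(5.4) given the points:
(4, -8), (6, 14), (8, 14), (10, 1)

Lagrange interpolation formula:
P(x) = Σ yᵢ × Lᵢ(x)
where Lᵢ(x) = Π_{j≠i} (x - xⱼ)/(xᵢ - xⱼ)

L_0(5.4) = (5.4 - 6)/(4 - 6) × (5.4 - 8)/(4 - 8) × (5.4 - 10)/(4 - 10) = 0.149500
L_1(5.4) = (5.4 - 4)/(6 - 4) × (5.4 - 8)/(6 - 8) × (5.4 - 10)/(6 - 10) = 1.046500
L_2(5.4) = (5.4 - 4)/(8 - 4) × (5.4 - 6)/(8 - 6) × (5.4 - 10)/(8 - 10) = -0.241500
L_3(5.4) = (5.4 - 4)/(10 - 4) × (5.4 - 6)/(10 - 6) × (5.4 - 8)/(10 - 8) = 0.045500

P(5.4) = (-8)×L_0(5.4) + 14×L_1(5.4) + 14×L_2(5.4) + 1×L_3(5.4)
P(5.4) = 10.119500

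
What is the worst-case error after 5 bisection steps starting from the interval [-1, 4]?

Bisection error bound: |error| ≤ (b-a)/2^n
|error| ≤ (4 - (-1))/2^5 = 5/2^5
|error| ≤ 0.1562500000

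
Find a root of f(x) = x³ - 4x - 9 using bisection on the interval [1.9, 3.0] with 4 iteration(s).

f(x) = x³ - 4x - 9
Initial interval: [1.9, 3.0]

Iteration 1:
  c_1 = (1.900000 + 3.000000)/2 = 2.450000
  f(c_1) = f(2.450000) = -4.093875
  f(a) × f(c) ≥ 0, new interval: [2.450000, 3.000000]
Iteration 2:
  c_2 = (2.450000 + 3.000000)/2 = 2.725000
  f(c_2) = f(2.725000) = 0.334828
  f(a) × f(c) < 0, new interval: [2.450000, 2.725000]
Iteration 3:
  c_3 = (2.450000 + 2.725000)/2 = 2.587500
  f(c_3) = f(2.587500) = -2.026283
  f(a) × f(c) ≥ 0, new interval: [2.587500, 2.725000]
Iteration 4:
  c_4 = (2.587500 + 2.725000)/2 = 2.656250
  f(c_4) = f(2.656250) = -0.883392
  f(a) × f(c) ≥ 0, new interval: [2.656250, 2.725000]

After 4 iteration(s), the approximation is c_4 = 2.656250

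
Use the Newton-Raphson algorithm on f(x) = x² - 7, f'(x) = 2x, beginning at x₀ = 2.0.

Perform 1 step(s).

f(x) = x² - 7
f'(x) = 2x
x₀ = 2.0

Newton-Raphson formula: x_{n+1} = x_n - f(x_n)/f'(x_n)

Iteration 1:
  f(2.000000) = -3.000000
  f'(2.000000) = 4.000000
  x_1 = 2.000000 - (-3.000000)/4.000000 = 2.750000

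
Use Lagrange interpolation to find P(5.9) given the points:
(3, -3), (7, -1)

Lagrange interpolation formula:
P(x) = Σ yᵢ × Lᵢ(x)
where Lᵢ(x) = Π_{j≠i} (x - xⱼ)/(xᵢ - xⱼ)

L_0(5.9) = (5.9 - 7)/(3 - 7) = 0.275000
L_1(5.9) = (5.9 - 3)/(7 - 3) = 0.725000

P(5.9) = (-3)×L_0(5.9) + (-1)×L_1(5.9)
P(5.9) = -1.550000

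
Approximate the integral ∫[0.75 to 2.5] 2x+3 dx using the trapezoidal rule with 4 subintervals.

f(x) = 2x+3
a = 0.75, b = 2.5, n = 4
h = (b - a)/n = 0.437500

Trapezoidal rule: (h/2)[f(x₀) + 2f(x₁) + 2f(x₂) + ... + f(xₙ)]

x_0 = 0.7500, f(x_0) = 4.500000, coefficient = 1
x_1 = 1.1875, f(x_1) = 5.375000, coefficient = 2
x_2 = 1.6250, f(x_2) = 6.250000, coefficient = 2
x_3 = 2.0625, f(x_3) = 7.125000, coefficient = 2
x_4 = 2.5000, f(x_4) = 8.000000, coefficient = 1

I ≈ (0.437500/2) × 50.000000 = 10.937500
Exact value: 10.937500
Error: 0.000000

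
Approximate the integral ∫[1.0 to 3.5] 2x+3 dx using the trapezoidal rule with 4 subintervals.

f(x) = 2x+3
a = 1.0, b = 3.5, n = 4
h = (b - a)/n = 0.625000

Trapezoidal rule: (h/2)[f(x₀) + 2f(x₁) + 2f(x₂) + ... + f(xₙ)]

x_0 = 1.0000, f(x_0) = 5.000000, coefficient = 1
x_1 = 1.6250, f(x_1) = 6.250000, coefficient = 2
x_2 = 2.2500, f(x_2) = 7.500000, coefficient = 2
x_3 = 2.8750, f(x_3) = 8.750000, coefficient = 2
x_4 = 3.5000, f(x_4) = 10.000000, coefficient = 1

I ≈ (0.625000/2) × 60.000000 = 18.750000
Exact value: 18.750000
Error: 0.000000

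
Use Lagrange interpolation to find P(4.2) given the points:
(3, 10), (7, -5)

Lagrange interpolation formula:
P(x) = Σ yᵢ × Lᵢ(x)
where Lᵢ(x) = Π_{j≠i} (x - xⱼ)/(xᵢ - xⱼ)

L_0(4.2) = (4.2 - 7)/(3 - 7) = 0.700000
L_1(4.2) = (4.2 - 3)/(7 - 3) = 0.300000

P(4.2) = 10×L_0(4.2) + (-5)×L_1(4.2)
P(4.2) = 5.500000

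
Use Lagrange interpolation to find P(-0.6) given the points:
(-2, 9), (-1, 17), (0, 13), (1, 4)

Lagrange interpolation formula:
P(x) = Σ yᵢ × Lᵢ(x)
where Lᵢ(x) = Π_{j≠i} (x - xⱼ)/(xᵢ - xⱼ)

L_0(-0.6) = (-0.6 - (-1))/(-2 - (-1)) × (-0.6 - 0)/(-2 - 0) × (-0.6 - 1)/(-2 - 1) = -0.064000
L_1(-0.6) = (-0.6 - (-2))/(-1 - (-2)) × (-0.6 - 0)/(-1 - 0) × (-0.6 - 1)/(-1 - 1) = 0.672000
L_2(-0.6) = (-0.6 - (-2))/(0 - (-2)) × (-0.6 - (-1))/(0 - (-1)) × (-0.6 - 1)/(0 - 1) = 0.448000
L_3(-0.6) = (-0.6 - (-2))/(1 - (-2)) × (-0.6 - (-1))/(1 - (-1)) × (-0.6 - 0)/(1 - 0) = -0.056000

P(-0.6) = 9×L_0(-0.6) + 17×L_1(-0.6) + 13×L_2(-0.6) + 4×L_3(-0.6)
P(-0.6) = 16.448000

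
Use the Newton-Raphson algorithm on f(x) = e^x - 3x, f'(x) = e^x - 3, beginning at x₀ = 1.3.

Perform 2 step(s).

f(x) = e^x - 3x
f'(x) = e^x - 3
x₀ = 1.3

Newton-Raphson formula: x_{n+1} = x_n - f(x_n)/f'(x_n)

Iteration 1:
  f(1.300000) = -0.230703
  f'(1.300000) = 0.669297
  x_1 = 1.300000 - (-0.230703)/0.669297 = 1.644695
Iteration 2:
  f(1.644695) = 0.245345
  f'(1.644695) = 2.179431
  x_2 = 1.644695 - 0.245345/2.179431 = 1.532122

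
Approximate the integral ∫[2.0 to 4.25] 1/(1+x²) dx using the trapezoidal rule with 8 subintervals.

f(x) = 1/(1+x²)
a = 2.0, b = 4.25, n = 8
h = (b - a)/n = 0.281250

Trapezoidal rule: (h/2)[f(x₀) + 2f(x₁) + 2f(x₂) + ... + f(xₙ)]

x_0 = 2.0000, f(x_0) = 0.200000, coefficient = 1
x_1 = 2.2812, f(x_1) = 0.161184, coefficient = 2
x_2 = 2.5625, f(x_2) = 0.132163, coefficient = 2
x_3 = 2.8438, f(x_3) = 0.110048, coefficient = 2
x_4 = 3.1250, f(x_4) = 0.092888, coefficient = 2
x_5 = 3.4062, f(x_5) = 0.079349, coefficient = 2
x_6 = 3.6875, f(x_6) = 0.068504, coefficient = 2
x_7 = 3.9688, f(x_7) = 0.059698, coefficient = 2
x_8 = 4.2500, f(x_8) = 0.052459, coefficient = 1

I ≈ (0.281250/2) × 1.660128 = 0.233456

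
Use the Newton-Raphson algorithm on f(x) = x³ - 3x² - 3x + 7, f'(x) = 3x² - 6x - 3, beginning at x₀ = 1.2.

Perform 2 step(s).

f(x) = x³ - 3x² - 3x + 7
f'(x) = 3x² - 6x - 3
x₀ = 1.2

Newton-Raphson formula: x_{n+1} = x_n - f(x_n)/f'(x_n)

Iteration 1:
  f(1.200000) = 0.808000
  f'(1.200000) = -5.880000
  x_1 = 1.200000 - 0.808000/(-5.880000) = 1.337415
Iteration 2:
  f(1.337415) = 0.013925
  f'(1.337415) = -5.658453
  x_2 = 1.337415 - 0.013925/(-5.658453) = 1.339876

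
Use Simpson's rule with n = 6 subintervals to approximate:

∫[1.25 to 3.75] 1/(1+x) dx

f(x) = 1/(1+x)
a = 1.25, b = 3.75, n = 6
h = (b - a)/n = 0.416667

Simpson's rule: (h/3)[f(x₀) + 4f(x₁) + 2f(x₂) + ... + f(xₙ)]

x_0 = 1.2500, f(x_0) = 0.444444, coefficient = 1
x_1 = 1.6667, f(x_1) = 0.375000, coefficient = 4
x_2 = 2.0833, f(x_2) = 0.324324, coefficient = 2
x_3 = 2.5000, f(x_3) = 0.285714, coefficient = 4
x_4 = 2.9167, f(x_4) = 0.255319, coefficient = 2
x_5 = 3.3333, f(x_5) = 0.230769, coefficient = 4
x_6 = 3.7500, f(x_6) = 0.210526, coefficient = 1

I ≈ (0.416667/3) × 5.380192 = 0.747249
Exact value: 0.747214
Error: 0.000034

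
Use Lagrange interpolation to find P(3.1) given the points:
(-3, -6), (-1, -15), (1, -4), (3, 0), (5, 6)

Lagrange interpolation formula:
P(x) = Σ yᵢ × Lᵢ(x)
where Lᵢ(x) = Π_{j≠i} (x - xⱼ)/(xᵢ - xⱼ)

L_0(3.1) = (3.1 - (-1))/(-3 - (-1)) × (3.1 - 1)/(-3 - 1) × (3.1 - 3)/(-3 - 3) × (3.1 - 5)/(-3 - 5) = -0.004260
L_1(3.1) = (3.1 - (-3))/(-1 - (-3)) × (3.1 - 1)/(-1 - 1) × (3.1 - 3)/(-1 - 3) × (3.1 - 5)/(-1 - 5) = 0.025353
L_2(3.1) = (3.1 - (-3))/(1 - (-3)) × (3.1 - (-1))/(1 - (-1)) × (3.1 - 3)/(1 - 3) × (3.1 - 5)/(1 - 5) = -0.074248
L_3(3.1) = (3.1 - (-3))/(3 - (-3)) × (3.1 - (-1))/(3 - (-1)) × (3.1 - 1)/(3 - 1) × (3.1 - 5)/(3 - 5) = 1.039478
L_4(3.1) = (3.1 - (-3))/(5 - (-3)) × (3.1 - (-1))/(5 - (-1)) × (3.1 - 1)/(5 - 1) × (3.1 - 3)/(5 - 3) = 0.013677

P(3.1) = (-6)×L_0(3.1) + (-15)×L_1(3.1) + (-4)×L_2(3.1) + 0×L_3(3.1) + 6×L_4(3.1)
P(3.1) = 0.024322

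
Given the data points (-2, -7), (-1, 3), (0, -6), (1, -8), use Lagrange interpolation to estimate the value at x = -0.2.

Lagrange interpolation formula:
P(x) = Σ yᵢ × Lᵢ(x)
where Lᵢ(x) = Π_{j≠i} (x - xⱼ)/(xᵢ - xⱼ)

L_0(-0.2) = (-0.2 - (-1))/(-2 - (-1)) × (-0.2 - 0)/(-2 - 0) × (-0.2 - 1)/(-2 - 1) = -0.032000
L_1(-0.2) = (-0.2 - (-2))/(-1 - (-2)) × (-0.2 - 0)/(-1 - 0) × (-0.2 - 1)/(-1 - 1) = 0.216000
L_2(-0.2) = (-0.2 - (-2))/(0 - (-2)) × (-0.2 - (-1))/(0 - (-1)) × (-0.2 - 1)/(0 - 1) = 0.864000
L_3(-0.2) = (-0.2 - (-2))/(1 - (-2)) × (-0.2 - (-1))/(1 - (-1)) × (-0.2 - 0)/(1 - 0) = -0.048000

P(-0.2) = (-7)×L_0(-0.2) + 3×L_1(-0.2) + (-6)×L_2(-0.2) + (-8)×L_3(-0.2)
P(-0.2) = -3.928000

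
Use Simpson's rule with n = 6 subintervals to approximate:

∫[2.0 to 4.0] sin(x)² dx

f(x) = sin(x)²
a = 2.0, b = 4.0, n = 6
h = (b - a)/n = 0.333333

Simpson's rule: (h/3)[f(x₀) + 4f(x₁) + 2f(x₂) + ... + f(xₙ)]

x_0 = 2.0000, f(x_0) = 0.826822, coefficient = 1
x_1 = 2.3333, f(x_1) = 0.522853, coefficient = 4
x_2 = 2.6667, f(x_2) = 0.209098, coefficient = 2
x_3 = 3.0000, f(x_3) = 0.019915, coefficient = 4
x_4 = 3.3333, f(x_4) = 0.036316, coefficient = 2
x_5 = 3.6667, f(x_5) = 0.251279, coefficient = 4
x_6 = 4.0000, f(x_6) = 0.572750, coefficient = 1

I ≈ (0.333333/3) × 5.066588 = 0.562954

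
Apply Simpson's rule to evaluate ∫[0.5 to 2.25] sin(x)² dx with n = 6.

f(x) = sin(x)²
a = 0.5, b = 2.25, n = 6
h = (b - a)/n = 0.291667

Simpson's rule: (h/3)[f(x₀) + 4f(x₁) + 2f(x₂) + ... + f(xₙ)]

x_0 = 0.5000, f(x_0) = 0.229849, coefficient = 1
x_1 = 0.7917, f(x_1) = 0.506268, coefficient = 4
x_2 = 1.0833, f(x_2) = 0.780615, coefficient = 2
x_3 = 1.3750, f(x_3) = 0.962151, coefficient = 4
x_4 = 1.6667, f(x_4) = 0.990837, coefficient = 2
x_5 = 1.9583, f(x_5) = 0.857185, coefficient = 4
x_6 = 2.2500, f(x_6) = 0.605398, coefficient = 1

I ≈ (0.291667/3) × 13.680567 = 1.330055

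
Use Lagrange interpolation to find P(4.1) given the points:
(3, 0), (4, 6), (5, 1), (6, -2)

Lagrange interpolation formula:
P(x) = Σ yᵢ × Lᵢ(x)
where Lᵢ(x) = Π_{j≠i} (x - xⱼ)/(xᵢ - xⱼ)

L_0(4.1) = (4.1 - 4)/(3 - 4) × (4.1 - 5)/(3 - 5) × (4.1 - 6)/(3 - 6) = -0.028500
L_1(4.1) = (4.1 - 3)/(4 - 3) × (4.1 - 5)/(4 - 5) × (4.1 - 6)/(4 - 6) = 0.940500
L_2(4.1) = (4.1 - 3)/(5 - 3) × (4.1 - 4)/(5 - 4) × (4.1 - 6)/(5 - 6) = 0.104500
L_3(4.1) = (4.1 - 3)/(6 - 3) × (4.1 - 4)/(6 - 4) × (4.1 - 5)/(6 - 5) = -0.016500

P(4.1) = 0×L_0(4.1) + 6×L_1(4.1) + 1×L_2(4.1) + (-2)×L_3(4.1)
P(4.1) = 5.780500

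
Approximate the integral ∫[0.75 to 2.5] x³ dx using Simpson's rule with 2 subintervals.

f(x) = x³
a = 0.75, b = 2.5, n = 2
h = (b - a)/n = 0.875000

Simpson's rule: (h/3)[f(x₀) + 4f(x₁) + 2f(x₂) + ... + f(xₙ)]

x_0 = 0.7500, f(x_0) = 0.421875, coefficient = 1
x_1 = 1.6250, f(x_1) = 4.291016, coefficient = 4
x_2 = 2.5000, f(x_2) = 15.625000, coefficient = 1

I ≈ (0.875000/3) × 33.210938 = 9.686523
Exact value: 9.686523
Error: 0.000000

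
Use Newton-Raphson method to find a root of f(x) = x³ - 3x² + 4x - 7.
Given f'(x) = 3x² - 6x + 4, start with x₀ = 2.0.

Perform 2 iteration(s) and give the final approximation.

f(x) = x³ - 3x² + 4x - 7
f'(x) = 3x² - 6x + 4
x₀ = 2.0

Newton-Raphson formula: x_{n+1} = x_n - f(x_n)/f'(x_n)

Iteration 1:
  f(2.000000) = -3.000000
  f'(2.000000) = 4.000000
  x_1 = 2.000000 - (-3.000000)/4.000000 = 2.750000
Iteration 2:
  f(2.750000) = 2.109375
  f'(2.750000) = 10.187500
  x_2 = 2.750000 - 2.109375/10.187500 = 2.542945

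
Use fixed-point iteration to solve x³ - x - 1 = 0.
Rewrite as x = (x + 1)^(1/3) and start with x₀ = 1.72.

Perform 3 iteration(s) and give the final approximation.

Equation: x³ - x - 1 = 0
Fixed-point form: x = (x + 1)^(1/3)
x₀ = 1.72

x_1 = g(1.720000) = 1.395906
x_2 = g(1.395906) = 1.338104
x_3 = g(1.338104) = 1.327256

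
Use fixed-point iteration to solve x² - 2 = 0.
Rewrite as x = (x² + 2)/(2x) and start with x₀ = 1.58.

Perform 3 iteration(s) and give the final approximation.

Equation: x² - 2 = 0
Fixed-point form: x = (x² + 2)/(2x)
x₀ = 1.58

x_1 = g(1.580000) = 1.422911
x_2 = g(1.422911) = 1.414240
x_3 = g(1.414240) = 1.414214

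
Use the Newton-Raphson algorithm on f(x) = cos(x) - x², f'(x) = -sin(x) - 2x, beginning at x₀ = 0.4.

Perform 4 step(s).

f(x) = cos(x) - x²
f'(x) = -sin(x) - 2x
x₀ = 0.4

Newton-Raphson formula: x_{n+1} = x_n - f(x_n)/f'(x_n)

Iteration 1:
  f(0.400000) = 0.761061
  f'(0.400000) = -1.189418
  x_1 = 0.400000 - 0.761061/(-1.189418) = 1.039860
Iteration 2:
  f(1.039860) = -0.574967
  f'(1.039860) = -2.942053
  x_2 = 1.039860 - (-0.574967)/(-2.942053) = 0.844429
Iteration 3:
  f(0.844429) = -0.048902
  f'(0.844429) = -2.436450
  x_3 = 0.844429 - (-0.048902)/(-2.436450) = 0.824358
Iteration 4:
  f(0.824358) = -0.000538
  f'(0.824358) = -2.382828
  x_4 = 0.824358 - (-0.000538)/(-2.382828) = 0.824132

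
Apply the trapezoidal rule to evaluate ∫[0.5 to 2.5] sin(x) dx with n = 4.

f(x) = sin(x)
a = 0.5, b = 2.5, n = 4
h = (b - a)/n = 0.500000

Trapezoidal rule: (h/2)[f(x₀) + 2f(x₁) + 2f(x₂) + ... + f(xₙ)]

x_0 = 0.5000, f(x_0) = 0.479426, coefficient = 1
x_1 = 1.0000, f(x_1) = 0.841471, coefficient = 2
x_2 = 1.5000, f(x_2) = 0.997495, coefficient = 2
x_3 = 2.0000, f(x_3) = 0.909297, coefficient = 2
x_4 = 2.5000, f(x_4) = 0.598472, coefficient = 1

I ≈ (0.500000/2) × 6.574424 = 1.643606
Exact value: 1.678726
Error: 0.035120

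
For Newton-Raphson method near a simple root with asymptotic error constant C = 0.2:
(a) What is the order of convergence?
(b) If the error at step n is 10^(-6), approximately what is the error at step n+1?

(a) Newton-Raphson has quadratic (order 2) convergence near simple roots.
    This means |e_{n+1}| ≈ C|e_n|².

(b) With |e_n| = 10^(-6) and C = 0.2:
    |e_{n+1}| ≈ 0.2 × (10^(-6))² = 0.2 × 10^(-12)

(a) 2 (quadratic); (b) |e_{n+1}| ≈ 2.000e-13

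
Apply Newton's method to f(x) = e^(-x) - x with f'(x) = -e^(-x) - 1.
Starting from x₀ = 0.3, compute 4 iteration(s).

f(x) = e^(-x) - x
f'(x) = -e^(-x) - 1
x₀ = 0.3

Newton-Raphson formula: x_{n+1} = x_n - f(x_n)/f'(x_n)

Iteration 1:
  f(0.300000) = 0.440818
  f'(0.300000) = -1.740818
  x_1 = 0.300000 - 0.440818/(-1.740818) = 0.553225
Iteration 2:
  f(0.553225) = 0.021868
  f'(0.553225) = -1.575092
  x_2 = 0.553225 - 0.021868/(-1.575092) = 0.567108
Iteration 3:
  f(0.567108) = 0.000055
  f'(0.567108) = -1.567163
  x_3 = 0.567108 - 0.000055/(-1.567163) = 0.567143
Iteration 4:
  f(0.567143) = 0.000000
  f'(0.567143) = -1.567143
  x_4 = 0.567143 - 0.000000/(-1.567143) = 0.567143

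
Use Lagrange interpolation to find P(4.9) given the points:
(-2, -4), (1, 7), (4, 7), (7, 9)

Lagrange interpolation formula:
P(x) = Σ yᵢ × Lᵢ(x)
where Lᵢ(x) = Π_{j≠i} (x - xⱼ)/(xᵢ - xⱼ)

L_0(4.9) = (4.9 - 1)/(-2 - 1) × (4.9 - 4)/(-2 - 4) × (4.9 - 7)/(-2 - 7) = 0.045500
L_1(4.9) = (4.9 - (-2))/(1 - (-2)) × (4.9 - 4)/(1 - 4) × (4.9 - 7)/(1 - 7) = -0.241500
L_2(4.9) = (4.9 - (-2))/(4 - (-2)) × (4.9 - 1)/(4 - 1) × (4.9 - 7)/(4 - 7) = 1.046500
L_3(4.9) = (4.9 - (-2))/(7 - (-2)) × (4.9 - 1)/(7 - 1) × (4.9 - 4)/(7 - 4) = 0.149500

P(4.9) = (-4)×L_0(4.9) + 7×L_1(4.9) + 7×L_2(4.9) + 9×L_3(4.9)
P(4.9) = 6.798500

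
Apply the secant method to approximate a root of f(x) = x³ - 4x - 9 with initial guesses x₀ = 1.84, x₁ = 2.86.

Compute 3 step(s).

f(x) = x³ - 4x - 9
x₀ = 1.84, x₁ = 2.86

Secant formula: x_{n+1} = x_n - f(x_n)(x_n - x_{n-1})/(f(x_n) - f(x_{n-1}))

Iteration 1:
  f(1.840000) = -10.130496
  f(2.860000) = 2.953656
  x_2 = 2.860000 - 2.953656×(2.860000 - 1.840000)/(2.953656 - (-10.130496))
       = 2.629742
Iteration 2:
  f(2.860000) = 2.953656
  f(2.629742) = -1.332872
  x_3 = 2.629742 - (-1.332872)×(2.629742 - 2.860000)/(-1.332872 - 2.953656)
       = 2.701340
Iteration 3:
  f(2.629742) = -1.332872
  f(2.701340) = -0.093048
  x_4 = 2.701340 - (-0.093048)×(2.701340 - 2.629742)/(-0.093048 - (-1.332872))
       = 2.706713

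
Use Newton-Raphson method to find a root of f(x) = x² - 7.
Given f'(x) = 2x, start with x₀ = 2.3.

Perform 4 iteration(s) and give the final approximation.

f(x) = x² - 7
f'(x) = 2x
x₀ = 2.3

Newton-Raphson formula: x_{n+1} = x_n - f(x_n)/f'(x_n)

Iteration 1:
  f(2.300000) = -1.710000
  f'(2.300000) = 4.600000
  x_1 = 2.300000 - (-1.710000)/4.600000 = 2.671739
Iteration 2:
  f(2.671739) = 0.138190
  f'(2.671739) = 5.343478
  x_2 = 2.671739 - 0.138190/5.343478 = 2.645878
Iteration 3:
  f(2.645878) = 0.000669
  f'(2.645878) = 5.291755
  x_3 = 2.645878 - 0.000669/5.291755 = 2.645751
Iteration 4:
  f(2.645751) = 0.000000
  f'(2.645751) = 5.291503
  x_4 = 2.645751 - 0.000000/5.291503 = 2.645751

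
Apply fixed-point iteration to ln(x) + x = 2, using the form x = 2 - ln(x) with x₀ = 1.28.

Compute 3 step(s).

Equation: ln(x) + x = 2
Fixed-point form: x = 2 - ln(x)
x₀ = 1.28

x_1 = g(1.280000) = 1.753140
x_2 = g(1.753140) = 1.438592
x_3 = g(1.438592) = 1.636335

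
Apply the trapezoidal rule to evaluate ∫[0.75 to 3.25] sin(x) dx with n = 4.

f(x) = sin(x)
a = 0.75, b = 3.25, n = 4
h = (b - a)/n = 0.625000

Trapezoidal rule: (h/2)[f(x₀) + 2f(x₁) + 2f(x₂) + ... + f(xₙ)]

x_0 = 0.7500, f(x_0) = 0.681639, coefficient = 1
x_1 = 1.3750, f(x_1) = 0.980893, coefficient = 2
x_2 = 2.0000, f(x_2) = 0.909297, coefficient = 2
x_3 = 2.6250, f(x_3) = 0.493920, coefficient = 2
x_4 = 3.2500, f(x_4) = -0.108195, coefficient = 1

I ≈ (0.625000/2) × 5.341665 = 1.669270
Exact value: 1.725819
Error: 0.056548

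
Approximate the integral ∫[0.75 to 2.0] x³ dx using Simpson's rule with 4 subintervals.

f(x) = x³
a = 0.75, b = 2.0, n = 4
h = (b - a)/n = 0.312500

Simpson's rule: (h/3)[f(x₀) + 4f(x₁) + 2f(x₂) + ... + f(xₙ)]

x_0 = 0.7500, f(x_0) = 0.421875, coefficient = 1
x_1 = 1.0625, f(x_1) = 1.199463, coefficient = 4
x_2 = 1.3750, f(x_2) = 2.599609, coefficient = 2
x_3 = 1.6875, f(x_3) = 4.805420, coefficient = 4
x_4 = 2.0000, f(x_4) = 8.000000, coefficient = 1

I ≈ (0.312500/3) × 37.640625 = 3.920898
Exact value: 3.920898
Error: 0.000000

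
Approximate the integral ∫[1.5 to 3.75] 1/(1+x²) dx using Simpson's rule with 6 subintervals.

f(x) = 1/(1+x²)
a = 1.5, b = 3.75, n = 6
h = (b - a)/n = 0.375000

Simpson's rule: (h/3)[f(x₀) + 4f(x₁) + 2f(x₂) + ... + f(xₙ)]

x_0 = 1.5000, f(x_0) = 0.307692, coefficient = 1
x_1 = 1.8750, f(x_1) = 0.221453, coefficient = 4
x_2 = 2.2500, f(x_2) = 0.164948, coefficient = 2
x_3 = 2.6250, f(x_3) = 0.126733, coefficient = 4
x_4 = 3.0000, f(x_4) = 0.100000, coefficient = 2
x_5 = 3.3750, f(x_5) = 0.080706, coefficient = 4
x_6 = 3.7500, f(x_6) = 0.066390, coefficient = 1

I ≈ (0.375000/3) × 2.619548 = 0.327443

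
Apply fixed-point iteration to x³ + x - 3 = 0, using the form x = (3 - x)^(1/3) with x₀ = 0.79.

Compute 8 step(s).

Equation: x³ + x - 3 = 0
Fixed-point form: x = (3 - x)^(1/3)
x₀ = 0.79

x_1 = g(0.790000) = 1.302559
x_2 = g(1.302559) = 1.192884
x_3 = g(1.192884) = 1.218041
x_4 = g(1.218041) = 1.212363
x_5 = g(1.212363) = 1.213649
x_6 = g(1.213649) = 1.213358
x_7 = g(1.213358) = 1.213424
x_8 = g(1.213424) = 1.213409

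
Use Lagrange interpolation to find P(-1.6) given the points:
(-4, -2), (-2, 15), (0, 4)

Lagrange interpolation formula:
P(x) = Σ yᵢ × Lᵢ(x)
where Lᵢ(x) = Π_{j≠i} (x - xⱼ)/(xᵢ - xⱼ)

L_0(-1.6) = (-1.6 - (-2))/(-4 - (-2)) × (-1.6 - 0)/(-4 - 0) = -0.080000
L_1(-1.6) = (-1.6 - (-4))/(-2 - (-4)) × (-1.6 - 0)/(-2 - 0) = 0.960000
L_2(-1.6) = (-1.6 - (-4))/(0 - (-4)) × (-1.6 - (-2))/(0 - (-2)) = 0.120000

P(-1.6) = (-2)×L_0(-1.6) + 15×L_1(-1.6) + 4×L_2(-1.6)
P(-1.6) = 15.040000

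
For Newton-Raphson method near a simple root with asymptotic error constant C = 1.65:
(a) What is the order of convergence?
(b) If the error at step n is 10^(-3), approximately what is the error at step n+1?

(a) Newton-Raphson has quadratic (order 2) convergence near simple roots.
    This means |e_{n+1}| ≈ C|e_n|².

(b) With |e_n| = 10^(-3) and C = 1.65:
    |e_{n+1}| ≈ 1.65 × (10^(-3))² = 1.65 × 10^(-6)

(a) 2 (quadratic); (b) |e_{n+1}| ≈ 1.650e-06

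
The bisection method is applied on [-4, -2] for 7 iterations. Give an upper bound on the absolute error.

Bisection error bound: |error| ≤ (b-a)/2^n
|error| ≤ (-2 - (-4))/2^7 = 2/2^7
|error| ≤ 0.0156250000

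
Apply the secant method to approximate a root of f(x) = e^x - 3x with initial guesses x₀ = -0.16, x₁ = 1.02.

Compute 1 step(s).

f(x) = e^x - 3x
x₀ = -0.16, x₁ = 1.02

Secant formula: x_{n+1} = x_n - f(x_n)(x_n - x_{n-1})/(f(x_n) - f(x_{n-1}))

Iteration 1:
  f(-0.160000) = 1.332144
  f(1.020000) = -0.286805
  x_2 = 1.020000 - (-0.286805)×(1.020000 - (-0.160000))/(-0.286805 - 1.332144)
       = 0.810957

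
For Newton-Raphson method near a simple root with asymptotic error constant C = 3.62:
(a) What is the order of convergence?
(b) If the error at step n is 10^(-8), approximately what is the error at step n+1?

(a) Newton-Raphson has quadratic (order 2) convergence near simple roots.
    This means |e_{n+1}| ≈ C|e_n|².

(b) With |e_n| = 10^(-8) and C = 3.62:
    |e_{n+1}| ≈ 3.62 × (10^(-8))² = 3.62 × 10^(-16)

(a) 2 (quadratic); (b) |e_{n+1}| ≈ 3.620e-16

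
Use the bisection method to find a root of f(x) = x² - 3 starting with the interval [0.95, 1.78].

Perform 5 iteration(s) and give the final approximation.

f(x) = x² - 3
Initial interval: [0.95, 1.78]

Iteration 1:
  c_1 = (0.950000 + 1.780000)/2 = 1.365000
  f(c_1) = f(1.365000) = -1.136775
  f(a) × f(c) ≥ 0, new interval: [1.365000, 1.780000]
Iteration 2:
  c_2 = (1.365000 + 1.780000)/2 = 1.572500
  f(c_2) = f(1.572500) = -0.527244
  f(a) × f(c) ≥ 0, new interval: [1.572500, 1.780000]
Iteration 3:
  c_3 = (1.572500 + 1.780000)/2 = 1.676250
  f(c_3) = f(1.676250) = -0.190186
  f(a) × f(c) ≥ 0, new interval: [1.676250, 1.780000]
Iteration 4:
  c_4 = (1.676250 + 1.780000)/2 = 1.728125
  f(c_4) = f(1.728125) = -0.013584
  f(a) × f(c) ≥ 0, new interval: [1.728125, 1.780000]
Iteration 5:
  c_5 = (1.728125 + 1.780000)/2 = 1.754062
  f(c_5) = f(1.754062) = 0.076735
  f(a) × f(c) < 0, new interval: [1.728125, 1.754062]

After 5 iteration(s), the approximation is c_5 = 1.754062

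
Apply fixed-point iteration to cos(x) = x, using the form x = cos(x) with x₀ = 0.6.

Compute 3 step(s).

Equation: cos(x) = x
Fixed-point form: x = cos(x)
x₀ = 0.6

x_1 = g(0.600000) = 0.825336
x_2 = g(0.825336) = 0.678310
x_3 = g(0.678310) = 0.778634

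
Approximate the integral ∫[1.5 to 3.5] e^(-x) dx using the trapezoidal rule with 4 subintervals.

f(x) = e^(-x)
a = 1.5, b = 3.5, n = 4
h = (b - a)/n = 0.500000

Trapezoidal rule: (h/2)[f(x₀) + 2f(x₁) + 2f(x₂) + ... + f(xₙ)]

x_0 = 1.5000, f(x_0) = 0.223130, coefficient = 1
x_1 = 2.0000, f(x_1) = 0.135335, coefficient = 2
x_2 = 2.5000, f(x_2) = 0.082085, coefficient = 2
x_3 = 3.0000, f(x_3) = 0.049787, coefficient = 2
x_4 = 3.5000, f(x_4) = 0.030197, coefficient = 1

I ≈ (0.500000/2) × 0.787742 = 0.196936
Exact value: 0.192933
Error: 0.004003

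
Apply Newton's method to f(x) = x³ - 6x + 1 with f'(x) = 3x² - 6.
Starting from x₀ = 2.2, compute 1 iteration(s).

f(x) = x³ - 6x + 1
f'(x) = 3x² - 6
x₀ = 2.2

Newton-Raphson formula: x_{n+1} = x_n - f(x_n)/f'(x_n)

Iteration 1:
  f(2.200000) = -1.552000
  f'(2.200000) = 8.520000
  x_1 = 2.200000 - (-1.552000)/8.520000 = 2.382160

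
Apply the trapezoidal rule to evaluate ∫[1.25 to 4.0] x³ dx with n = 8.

f(x) = x³
a = 1.25, b = 4.0, n = 8
h = (b - a)/n = 0.343750

Trapezoidal rule: (h/2)[f(x₀) + 2f(x₁) + 2f(x₂) + ... + f(xₙ)]

x_0 = 1.2500, f(x_0) = 1.953125, coefficient = 1
x_1 = 1.5938, f(x_1) = 4.048187, coefficient = 2
x_2 = 1.9375, f(x_2) = 7.273193, coefficient = 2
x_3 = 2.2812, f(x_3) = 11.871857, coefficient = 2
x_4 = 2.6250, f(x_4) = 18.087891, coefficient = 2
x_5 = 2.9688, f(x_5) = 26.165009, coefficient = 2
x_6 = 3.3125, f(x_6) = 36.346924, coefficient = 2
x_7 = 3.6562, f(x_7) = 48.877350, coefficient = 2
x_8 = 4.0000, f(x_8) = 64.000000, coefficient = 1

I ≈ (0.343750/2) × 371.293945 = 63.816147
Exact value: 63.389648
Error: 0.426498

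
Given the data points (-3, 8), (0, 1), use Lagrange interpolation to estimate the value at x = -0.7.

Lagrange interpolation formula:
P(x) = Σ yᵢ × Lᵢ(x)
where Lᵢ(x) = Π_{j≠i} (x - xⱼ)/(xᵢ - xⱼ)

L_0(-0.7) = (-0.7 - 0)/(-3 - 0) = 0.233333
L_1(-0.7) = (-0.7 - (-3))/(0 - (-3)) = 0.766667

P(-0.7) = 8×L_0(-0.7) + 1×L_1(-0.7)
P(-0.7) = 2.633333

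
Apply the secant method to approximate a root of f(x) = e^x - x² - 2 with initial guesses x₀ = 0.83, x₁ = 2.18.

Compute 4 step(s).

f(x) = e^x - x² - 2
x₀ = 0.83, x₁ = 2.18

Secant formula: x_{n+1} = x_n - f(x_n)(x_n - x_{n-1})/(f(x_n) - f(x_{n-1}))

Iteration 1:
  f(0.830000) = -0.395581
  f(2.180000) = 2.093906
  x_2 = 2.180000 - 2.093906×(2.180000 - 0.830000)/(2.093906 - (-0.395581))
       = 1.044516
Iteration 2:
  f(2.180000) = 2.093906
  f(1.044516) = -0.248991
  x_3 = 1.044516 - (-0.248991)×(1.044516 - 2.180000)/(-0.248991 - 2.093906)
       = 1.165189
Iteration 3:
  f(1.044516) = -0.248991
  f(1.165189) = -0.151136
  x_4 = 1.165189 - (-0.151136)×(1.165189 - 1.044516)/(-0.151136 - (-0.248991))
       = 1.351569
Iteration 4:
  f(1.165189) = -0.151136
  f(1.351569) = 0.036744
  x_5 = 1.351569 - 0.036744×(1.351569 - 1.165189)/(0.036744 - (-0.151136))
       = 1.315119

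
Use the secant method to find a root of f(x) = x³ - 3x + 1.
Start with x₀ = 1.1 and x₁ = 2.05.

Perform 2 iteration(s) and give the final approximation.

f(x) = x³ - 3x + 1
x₀ = 1.1, x₁ = 2.05

Secant formula: x_{n+1} = x_n - f(x_n)(x_n - x_{n-1})/(f(x_n) - f(x_{n-1}))

Iteration 1:
  f(1.100000) = -0.969000
  f(2.050000) = 3.465125
  x_2 = 2.050000 - 3.465125×(2.050000 - 1.100000)/(3.465125 - (-0.969000))
       = 1.307606
Iteration 2:
  f(2.050000) = 3.465125
  f(1.307606) = -0.687030
  x_3 = 1.307606 - (-0.687030)×(1.307606 - 2.050000)/(-0.687030 - 3.465125)
       = 1.430445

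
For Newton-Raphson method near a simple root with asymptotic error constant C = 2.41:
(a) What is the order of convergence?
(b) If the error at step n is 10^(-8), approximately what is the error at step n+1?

(a) Newton-Raphson has quadratic (order 2) convergence near simple roots.
    This means |e_{n+1}| ≈ C|e_n|².

(b) With |e_n| = 10^(-8) and C = 2.41:
    |e_{n+1}| ≈ 2.41 × (10^(-8))² = 2.41 × 10^(-16)

(a) 2 (quadratic); (b) |e_{n+1}| ≈ 2.410e-16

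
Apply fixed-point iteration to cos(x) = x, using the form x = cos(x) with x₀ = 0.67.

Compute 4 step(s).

Equation: cos(x) = x
Fixed-point form: x = cos(x)
x₀ = 0.67

x_1 = g(0.670000) = 0.783822
x_2 = g(0.783822) = 0.708221
x_3 = g(0.708221) = 0.759521
x_4 = g(0.759521) = 0.725166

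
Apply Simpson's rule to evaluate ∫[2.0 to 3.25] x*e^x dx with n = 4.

f(x) = x*e^x
a = 2.0, b = 3.25, n = 4
h = (b - a)/n = 0.312500

Simpson's rule: (h/3)[f(x₀) + 4f(x₁) + 2f(x₂) + ... + f(xₙ)]

x_0 = 2.0000, f(x_0) = 14.778112, coefficient = 1
x_1 = 2.3125, f(x_1) = 23.355423, coefficient = 4
x_2 = 2.6250, f(x_2) = 36.237007, coefficient = 2
x_3 = 2.9375, f(x_3) = 55.426559, coefficient = 4
x_4 = 3.2500, f(x_4) = 83.818605, coefficient = 1

I ≈ (0.312500/3) × 486.198657 = 50.645693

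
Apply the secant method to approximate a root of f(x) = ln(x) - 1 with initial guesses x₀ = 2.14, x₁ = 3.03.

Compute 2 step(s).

f(x) = ln(x) - 1
x₀ = 2.14, x₁ = 3.03

Secant formula: x_{n+1} = x_n - f(x_n)(x_n - x_{n-1})/(f(x_n) - f(x_{n-1}))

Iteration 1:
  f(2.140000) = -0.239194
  f(3.030000) = 0.108563
  x_2 = 3.030000 - 0.108563×(3.030000 - 2.140000)/(0.108563 - (-0.239194))
       = 2.752160
Iteration 2:
  f(3.030000) = 0.108563
  f(2.752160) = 0.012386
  x_3 = 2.752160 - 0.012386×(2.752160 - 3.030000)/(0.012386 - 0.108563)
       = 2.716378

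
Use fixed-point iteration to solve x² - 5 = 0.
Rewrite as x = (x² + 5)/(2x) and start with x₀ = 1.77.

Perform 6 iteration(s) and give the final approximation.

Equation: x² - 5 = 0
Fixed-point form: x = (x² + 5)/(2x)
x₀ = 1.77

x_1 = g(1.770000) = 2.297429
x_2 = g(2.297429) = 2.236887
x_3 = g(2.236887) = 2.236068
x_4 = g(2.236068) = 2.236068
x_5 = g(2.236068) = 2.236068
x_6 = g(2.236068) = 2.236068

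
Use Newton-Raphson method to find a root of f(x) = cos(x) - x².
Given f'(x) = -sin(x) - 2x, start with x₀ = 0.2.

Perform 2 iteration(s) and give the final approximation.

f(x) = cos(x) - x²
f'(x) = -sin(x) - 2x
x₀ = 0.2

Newton-Raphson formula: x_{n+1} = x_n - f(x_n)/f'(x_n)

Iteration 1:
  f(0.200000) = 0.940067
  f'(0.200000) = -0.598669
  x_1 = 0.200000 - 0.940067/(-0.598669) = 1.770260
Iteration 2:
  f(1.770260) = -3.331965
  f'(1.770260) = -4.520693
  x_2 = 1.770260 - (-3.331965)/(-4.520693) = 1.033213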